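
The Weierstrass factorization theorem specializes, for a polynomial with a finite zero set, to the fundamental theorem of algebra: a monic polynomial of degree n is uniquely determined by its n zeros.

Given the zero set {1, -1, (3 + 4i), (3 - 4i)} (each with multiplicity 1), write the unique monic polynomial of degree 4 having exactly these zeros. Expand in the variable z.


The polynomial is p(z) = ∏_{α ∈ S} (z − α), where S = {1, -1, (3 + 4i), (3 - 4i)}.
Expanding the product yields: p(z) = z^4 -6·z^3 + 24·z^2 + 6·z -25.
Note conjugate pairs combine to real quadratics: (z − (3+4i))(z − (3−4i)) = z² − 6z + 25.
The resulting polynomial has degree 4 and real coefficients as required.

p(z) = z^4 -6·z^3 + 24·z^2 + 6·z -25.


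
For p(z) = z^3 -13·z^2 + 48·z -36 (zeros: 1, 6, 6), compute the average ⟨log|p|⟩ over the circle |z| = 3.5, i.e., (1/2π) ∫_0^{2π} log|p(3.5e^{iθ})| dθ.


Zeros: 1, 6, 6; r = 3.5.
Inside |z| < r: 1. Outside (|z| ≥ r): 6, 6.
p(0) = -36, so log|p(0)| = log(36) = 3.5835.
Apply Jensen: I(r) = log|p(0)| + Σ_k log(r/|z_k|), summed over zeros inside |z| < r.
  log(r/|z_k|) for z_k = 1: log(3.5/1) = 1.2528
  Outside zeros (6, 6) contribute nothing to the Jensen sum.
Sum over inside zeros: 1.2528.
I(r) = log|p(0)| + (inside sum) = 3.5835 + 1.2528 = 4.8363.
Note: since some zeros are outside |z| ≤ r, the simplified n·log(r) form does NOT apply — only the inside zeros contribute.

I(r) ≈ 4.8363.


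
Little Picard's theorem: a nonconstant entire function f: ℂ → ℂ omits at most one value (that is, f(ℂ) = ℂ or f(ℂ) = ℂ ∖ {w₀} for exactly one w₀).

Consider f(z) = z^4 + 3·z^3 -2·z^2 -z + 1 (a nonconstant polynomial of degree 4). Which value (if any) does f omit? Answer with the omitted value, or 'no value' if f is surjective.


Little Picard bounds the complement of f(ℂ) to at most one point.
For every w ∈ ℂ, the equation p(z) − w = 0 is a nonconstant polynomial in z and hence has at least one root by the fundamental theorem of algebra. So p is surjective onto ℂ, omitting no value.

Omitted value: no value.


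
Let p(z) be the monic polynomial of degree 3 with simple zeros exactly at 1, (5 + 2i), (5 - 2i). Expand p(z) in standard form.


The polynomial is p(z) = ∏_{α ∈ S} (z − α), where S = {1, (5 + 2i), (5 - 2i)}.
Expanding the product yields: p(z) = z^3 -11·z^2 + 39·z -29.
Note conjugate pairs combine to real quadratics: (z − (5+2i))(z − (5−2i)) = z² − 10z + 29.
The resulting polynomial has degree 3 and real coefficients as required.

p(z) = z^3 -11·z^2 + 39·z -29.


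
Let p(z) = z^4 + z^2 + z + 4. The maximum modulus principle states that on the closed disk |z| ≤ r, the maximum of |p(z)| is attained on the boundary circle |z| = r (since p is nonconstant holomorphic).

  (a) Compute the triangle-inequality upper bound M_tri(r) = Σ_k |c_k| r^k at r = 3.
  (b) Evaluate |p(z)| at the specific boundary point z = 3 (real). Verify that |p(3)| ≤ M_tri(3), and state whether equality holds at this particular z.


Coefficients: c_0 = 4, c_1 = 1, c_2 = 1, c_3 = 0, c_4 = 1. Radius r = 3.
Part (a). Triangle bound: M_tri(r) = Σ_k |c_k| r^k
  = |4|·3^0 + |1|·3^1 + |1|·3^2 + |0|·3^3 + |1|·3^4
  = 4 + 3 + 9 + 0 + 81 = 97.
This bounds M(r) := max_{|z|=r} |p(z)| from above; equality holds iff all terms c_k z^k can be made to align in phase at a single z on |z|=r.
Part (b). At z = 3 (real, on the circle |z| = r):
  p(3) = (4)·3^0 + (1)·3^1 + (1)·3^2 + (0)·3^3 + (1)·3^4 = 97.
  |p(3)| = 97.
Since all nonzero coefficients share the same sign, |p(3)| = 97 = M_tri(3); the triangle bound is attained at z = 3, so in fact M(r) = 97.

M_tri(3) = 97; |p(3)| = 97; equality at z=3: yes.


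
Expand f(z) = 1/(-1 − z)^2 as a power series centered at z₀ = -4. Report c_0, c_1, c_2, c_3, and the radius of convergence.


Let w = z − z₀, so z = z₀ + w.
Then -1 − z = -1 − (z₀ + w) = (-1 − z₀) − w = 3 − w.
f(z) = 1/(3 − w)^2 = (1/(3)^2) · (1 − w/(3))^{−2}.
By the binomial series (1−u)^{−2} = Σ_{n≥0} C(n+1, 1) u^n for |u|<1, with u = w/(3):
  c_n = C(n+1, 1) / (3)^(n+2).
  c_0 = 1/(3)^2 = 1/9.
  c_1 = 2/(3)^3 = 2/27.
  c_2 = 3/(3)^4 = 1/27.
  c_3 = 4/(3)^5 = 4/243.
The series is valid for |w/d| < 1, i.e. |z − z₀| < |d|.
Radius of convergence: R = |-1 − z₀| = |3| = 3 (distance from z₀ to the singularity z = -1).

c_0 = 1/9, c_1 = 2/27, c_2 = 1/27, c_3 = 4/243; R = 3.


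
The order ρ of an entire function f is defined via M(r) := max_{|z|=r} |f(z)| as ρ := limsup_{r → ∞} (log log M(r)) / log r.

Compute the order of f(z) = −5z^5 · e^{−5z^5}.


M(r) = max_{|z|=r} |-5|·|z|^5·|e^{−5z^5}| = 5·r^5 · e^{5r^5} (the factors attain their maxima compatibly on |z|=r). Then log M(r) = log 5 + 5·log r + 5r^5, dominated by the last term, so log log M(r) ~ 5·log r. The polynomial factor -5z^5 contributes only a log r term and does not affect the order. ρ = 5.
Therefore ρ = 5.

Order ρ = 5.


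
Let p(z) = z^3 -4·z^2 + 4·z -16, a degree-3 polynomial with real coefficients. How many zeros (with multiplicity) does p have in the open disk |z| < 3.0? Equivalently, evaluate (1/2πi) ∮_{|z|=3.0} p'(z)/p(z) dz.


The zeros of p are: (0 + 2i), (0 - 2i), 4.
Their magnitudes are: 2, 2, 4.
Zeros with |z| < R = 3.0: (0 + 2i), (0 - 2i).
Count = 2.
By the argument principle, (1/2πi) ∮_{|z|=R} p'(z)/p(z) dz equals exactly this count.

Number of zeros inside |z| < 3.0: 2.


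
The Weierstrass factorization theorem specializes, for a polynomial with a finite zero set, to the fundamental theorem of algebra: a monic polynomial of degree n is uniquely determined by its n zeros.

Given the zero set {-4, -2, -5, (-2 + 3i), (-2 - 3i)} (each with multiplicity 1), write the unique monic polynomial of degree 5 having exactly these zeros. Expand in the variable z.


The polynomial is p(z) = ∏_{α ∈ S} (z − α), where S = {-4, -2, -5, (-2 + 3i), (-2 - 3i)}.
Expanding the product yields: p(z) = z^5 + 15·z^4 + 95·z^3 + 335·z^2 + 654·z + 520.
Note conjugate pairs combine to real quadratics: (z − (-2+3i))(z − (-2−3i)) = z² + 4z + 13.
The resulting polynomial has degree 5 and real coefficients as required.

p(z) = z^5 + 15·z^4 + 95·z^3 + 335·z^2 + 654·z + 520.


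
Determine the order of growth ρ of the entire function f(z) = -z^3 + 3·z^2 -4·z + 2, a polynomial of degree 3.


|f(z)| ≤ Σ|c_k|·r^k = O(r^3) as r → ∞. Polynomial growth is O(e^{r^ε}) for every ε > 0 (since r^3/e^{r^ε} → 0), so ρ ≤ ε for all ε > 0, i.e. ρ = 0. Every nonconstant polynomial has order 0.
Therefore ρ = 0.

Order ρ = 0.


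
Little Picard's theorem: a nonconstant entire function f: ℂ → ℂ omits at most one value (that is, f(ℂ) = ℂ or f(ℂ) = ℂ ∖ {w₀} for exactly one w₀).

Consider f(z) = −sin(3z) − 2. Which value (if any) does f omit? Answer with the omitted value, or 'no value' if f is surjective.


Little Picard bounds the complement of f(ℂ) to at most one point.
sin is entire and surjective onto ℂ: for every w ∈ ℂ, sin(ζ) = w has a solution ζ ∈ ℂ (e.g., via the complex inverse arcsin). With ζ = 3z this gives z = ζ/(3). Then -1·sin(3z) takes every value in -1·ℂ = ℂ, and adding -2 is a bijection of ℂ. So f is surjective and omits no value. (Note: only on the real line is sin bounded by [−1, 1].)

Omitted value: no value.


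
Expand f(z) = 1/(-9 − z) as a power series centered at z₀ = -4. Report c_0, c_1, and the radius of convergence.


Let w = z − z₀, so z = z₀ + w.
Then -9 − z = -9 − (z₀ + w) = (-9 − z₀) − w = -5 − w.
f(z) = 1/(-5 − w) = (1/(-5)) · 1/(1 − w/(-5)) = Σ_{n≥0} w^n / (-5)^(n+1).
So c_n = 1/(-5)^(n+1):
  c_0 = 1/(-5)^1 = -1/5.
  c_1 = 1/(-5)^2 = 1/25.
The series is valid for |w/d| < 1, i.e. |z − z₀| < |d|.
Radius of convergence: R = |-9 − z₀| = |-5| = 5 (distance from z₀ to the singularity z = -9).

c_0 = -1/5, c_1 = 1/25; R = 5.


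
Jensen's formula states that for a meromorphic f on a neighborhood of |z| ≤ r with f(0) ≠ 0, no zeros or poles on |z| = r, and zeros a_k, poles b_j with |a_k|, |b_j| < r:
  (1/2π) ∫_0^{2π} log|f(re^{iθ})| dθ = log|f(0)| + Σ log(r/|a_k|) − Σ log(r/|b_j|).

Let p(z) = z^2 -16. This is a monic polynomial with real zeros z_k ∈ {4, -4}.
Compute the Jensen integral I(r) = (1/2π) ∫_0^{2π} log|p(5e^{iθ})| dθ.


Zeros: -4, 4; r = 5.
Inside |z| < r: -4, 4. Outside (|z| ≥ r): ∅.
p(0) = -16, so log|p(0)| = log(16) = 2.7726.
Apply Jensen: I(r) = log|p(0)| + Σ_k log(r/|z_k|), summed over zeros inside |z| < r.
  log(r/|z_k|) for z_k = 4: log(5/4) = 0.2231
  log(r/|z_k|) for z_k = -4: log(5/4) = 0.2231
Sum over inside zeros: 0.4463.
I(r) = log|p(0)| + (inside sum) = 2.7726 + 0.4463 = 3.2189.
Closed form (all zeros inside, monic): I(r) = n·log(r) = 2·log(5) = 3.2189. ✓

I(r) ≈ 3.2189.


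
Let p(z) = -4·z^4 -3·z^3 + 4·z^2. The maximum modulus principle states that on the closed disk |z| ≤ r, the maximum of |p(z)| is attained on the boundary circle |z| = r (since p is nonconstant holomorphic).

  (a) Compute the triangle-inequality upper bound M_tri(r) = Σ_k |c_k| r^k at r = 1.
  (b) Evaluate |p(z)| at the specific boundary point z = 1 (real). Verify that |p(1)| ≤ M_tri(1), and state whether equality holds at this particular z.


Coefficients: c_0 = 0, c_1 = 0, c_2 = 4, c_3 = -3, c_4 = -4. Radius r = 1.
Part (a). Triangle bound: M_tri(r) = Σ_k |c_k| r^k
  = |0|·1^0 + |0|·1^1 + |4|·1^2 + |-3|·1^3 + |-4|·1^4
  = 0 + 0 + 4 + 3 + 4 = 11.
This bounds M(r) := max_{|z|=r} |p(z)| from above; equality holds iff all terms c_k z^k can be made to align in phase at a single z on |z|=r.
Part (b). At z = 1 (real, on the circle |z| = r):
  p(1) = (0)·1^0 + (0)·1^1 + (4)·1^2 + (-3)·1^3 + (-4)·1^4 = -3.
  |p(1)| = 3.
Check: |p(1)| = 3 ≤ 11 = M_tri(1). ✓ Equality does not hold at z = 1 (the coefficients have mixed signs, so the terms do not all align in phase there).

M_tri(1) = 11; |p(1)| = 3; equality at z=1: no.


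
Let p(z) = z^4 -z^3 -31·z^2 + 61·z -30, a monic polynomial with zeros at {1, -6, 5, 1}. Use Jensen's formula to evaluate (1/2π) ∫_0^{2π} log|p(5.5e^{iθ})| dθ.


Zeros: -6, 1, 1, 5; r = 5.5.
Inside |z| < r: 1, 1, 5. Outside (|z| ≥ r): -6.
p(0) = -30, so log|p(0)| = log(30) = 3.4012.
Apply Jensen: I(r) = log|p(0)| + Σ_k log(r/|z_k|), summed over zeros inside |z| < r.
  log(r/|z_k|) for z_k = 1: log(5.5/1) = 1.7047
  log(r/|z_k|) for z_k = 5: log(5.5/5) = 0.0953
  log(r/|z_k|) for z_k = 1: log(5.5/1) = 1.7047
  Outside zeros (-6) contribute nothing to the Jensen sum.
Sum over inside zeros: 3.5048.
I(r) = log|p(0)| + (inside sum) = 3.4012 + 3.5048 = 6.9060.
Note: since some zeros are outside |z| ≤ r, the simplified n·log(r) form does NOT apply — only the inside zeros contribute.

I(r) ≈ 6.9060.


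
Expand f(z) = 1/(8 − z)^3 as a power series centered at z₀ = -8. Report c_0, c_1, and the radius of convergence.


Let w = z − z₀, so z = z₀ + w.
Then 8 − z = 8 − (z₀ + w) = (8 − z₀) − w = 16 − w.
f(z) = 1/(16 − w)^3 = (1/(16)^3) · (1 − w/(16))^{−3}.
By the binomial series (1−u)^{−3} = Σ_{n≥0} C(n+2, 2) u^n for |u|<1, with u = w/(16):
  c_n = C(n+2, 2) / (16)^(n+3).
  c_0 = 1/(16)^3 = 1/4096.
  c_1 = 3/(16)^4 = 3/65536.
The series is valid for |w/d| < 1, i.e. |z − z₀| < |d|.
Radius of convergence: R = |8 − z₀| = |16| = 16 (distance from z₀ to the singularity z = 8).

c_0 = 1/4096, c_1 = 3/65536; R = 16.


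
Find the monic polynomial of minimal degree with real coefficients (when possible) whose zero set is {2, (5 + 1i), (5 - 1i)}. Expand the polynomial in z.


The polynomial is p(z) = ∏_{α ∈ S} (z − α), where S = {2, (5 + 1i), (5 - 1i)}.
Expanding the product yields: p(z) = z^3 -12·z^2 + 46·z -52.
Note conjugate pairs combine to real quadratics: (z − (5+1i))(z − (5−1i)) = z² − 10z + 26.
The resulting polynomial has degree 3 and real coefficients as required.

p(z) = z^3 -12·z^2 + 46·z -52.


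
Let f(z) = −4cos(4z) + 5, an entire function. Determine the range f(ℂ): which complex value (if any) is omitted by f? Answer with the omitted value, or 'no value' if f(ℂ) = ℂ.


Little Picard bounds the complement of f(ℂ) to at most one point.
cos is entire and surjective onto ℂ: for every w ∈ ℂ, cos(ζ) = w has a solution ζ ∈ ℂ (e.g., via the complex inverse arccos). With ζ = 4z this gives z = ζ/(4). Then -4·cos(4z) takes every value in -4·ℂ = ℂ, and adding 5 is a bijection of ℂ. So f is surjective and omits no value. (Note: only on the real line is cos bounded by [−1, 1].)

Omitted value: no value.


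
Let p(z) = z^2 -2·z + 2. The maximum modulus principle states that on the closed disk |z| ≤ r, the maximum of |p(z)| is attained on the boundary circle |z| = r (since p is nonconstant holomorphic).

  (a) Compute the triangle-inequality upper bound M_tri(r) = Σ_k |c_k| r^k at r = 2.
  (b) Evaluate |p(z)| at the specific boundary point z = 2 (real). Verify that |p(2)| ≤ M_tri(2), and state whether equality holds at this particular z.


Coefficients: c_0 = 2, c_1 = -2, c_2 = 1. Radius r = 2.
Part (a). Triangle bound: M_tri(r) = Σ_k |c_k| r^k
  = |2|·2^0 + |-2|·2^1 + |1|·2^2
  = 2 + 4 + 4 = 10.
This bounds M(r) := max_{|z|=r} |p(z)| from above; equality holds iff all terms c_k z^k can be made to align in phase at a single z on |z|=r.
Part (b). At z = 2 (real, on the circle |z| = r):
  p(2) = (2)·2^0 + (-2)·2^1 + (1)·2^2 = 2.
  |p(2)| = 2.
Check: |p(2)| = 2 ≤ 10 = M_tri(2). ✓ Equality does not hold at z = 2 (the coefficients have mixed signs, so the terms do not all align in phase there).

M_tri(2) = 10; |p(2)| = 2; equality at z=2: no.


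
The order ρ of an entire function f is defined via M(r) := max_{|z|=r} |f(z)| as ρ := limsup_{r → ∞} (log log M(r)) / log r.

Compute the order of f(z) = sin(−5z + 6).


sin(w) is a linear combination of e^{iw} and e^{−iw} (or e^w, e^{−w} in the hyperbolic case), so |sin(w)| ≤ e^{|w|}. With w = −5z + 6, |w| ≤ 5|z| + 6 = 5r + 6 on |z| = r, giving M(r) ≤ e^{5r + 6}, so ρ ≤ 1. On a suitable ray (z = it for sin/cos; z = t for sinh/cosh, t real → ∞), |sin(−5z + 6)| grows like e^{5|t|}/2, so ρ ≥ 1. Hence ρ = 1.
Therefore ρ = 1.

Order ρ = 1.


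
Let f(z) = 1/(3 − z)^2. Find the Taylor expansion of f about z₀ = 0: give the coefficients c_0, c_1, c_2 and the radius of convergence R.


Let w = z − z₀, so z = z₀ + w.
Then 3 − z = 3 − (z₀ + w) = (3 − z₀) − w = 3 − w.
f(z) = 1/(3 − w)^2 = (1/(3)^2) · (1 − w/(3))^{−2}.
By the binomial series (1−u)^{−2} = Σ_{n≥0} C(n+1, 1) u^n for |u|<1, with u = w/(3):
  c_n = C(n+1, 1) / (3)^(n+2).
  c_0 = 1/(3)^2 = 1/9.
  c_1 = 2/(3)^3 = 2/27.
  c_2 = 3/(3)^4 = 1/27.
The series is valid for |w/d| < 1, i.e. |z − z₀| < |d|.
Radius of convergence: R = |3 − z₀| = |3| = 3 (distance from z₀ to the singularity z = 3).

c_0 = 1/9, c_1 = 2/27, c_2 = 1/27; R = 3.


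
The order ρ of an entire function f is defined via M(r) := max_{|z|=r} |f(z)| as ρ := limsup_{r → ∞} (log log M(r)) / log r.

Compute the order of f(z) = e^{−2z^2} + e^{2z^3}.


Each summand is entire of order 2 and 3 respectively (as in the single-exponential case). The order of a sum is at most the max of the orders, so ρ ≤ 3. For the lower bound: on |z|=r choose arg z so that 2z^3 is real positive; then |e^{2z^3}| = e^{2r^3} while |e^{-2z^2}| ≤ e^{2r^2} = o(e^{2r^3}). So |f| ≥ e^{2r^3}(1 − o(1)) and ρ ≥ 3. Hence ρ = max(2, 3) = 3.
Therefore ρ = 3.

Order ρ = 3.


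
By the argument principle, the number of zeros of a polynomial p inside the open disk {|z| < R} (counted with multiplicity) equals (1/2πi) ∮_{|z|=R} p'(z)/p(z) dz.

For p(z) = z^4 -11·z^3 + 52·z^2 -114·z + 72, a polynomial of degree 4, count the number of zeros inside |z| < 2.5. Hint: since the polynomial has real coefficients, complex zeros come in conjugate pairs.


The zeros of p are: 1, (3 + 3i), (3 - 3i), 4.
Their magnitudes are: 1, 4.243, 4.243, 4.
Zeros with |z| < R = 2.5: 1.
Count = 1.
By the argument principle, (1/2πi) ∮_{|z|=R} p'(z)/p(z) dz equals exactly this count.

Number of zeros inside |z| < 2.5: 1.


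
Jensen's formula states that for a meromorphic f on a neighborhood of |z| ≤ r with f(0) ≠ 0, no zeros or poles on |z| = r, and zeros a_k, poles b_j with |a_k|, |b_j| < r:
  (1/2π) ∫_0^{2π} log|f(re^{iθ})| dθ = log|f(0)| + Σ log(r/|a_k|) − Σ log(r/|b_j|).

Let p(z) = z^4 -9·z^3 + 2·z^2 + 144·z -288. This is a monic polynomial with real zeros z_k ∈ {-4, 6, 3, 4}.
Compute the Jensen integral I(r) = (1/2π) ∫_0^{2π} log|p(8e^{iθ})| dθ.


Zeros: -4, 3, 4, 6; r = 8.
Inside |z| < r: -4, 3, 4, 6. Outside (|z| ≥ r): ∅.
p(0) = -288, so log|p(0)| = log(288) = 5.6630.
Apply Jensen: I(r) = log|p(0)| + Σ_k log(r/|z_k|), summed over zeros inside |z| < r.
  log(r/|z_k|) for z_k = -4: log(8/4) = 0.6931
  log(r/|z_k|) for z_k = 6: log(8/6) = 0.2877
  log(r/|z_k|) for z_k = 3: log(8/3) = 0.9808
  log(r/|z_k|) for z_k = 4: log(8/4) = 0.6931
Sum over inside zeros: 2.6548.
I(r) = log|p(0)| + (inside sum) = 5.6630 + 2.6548 = 8.3178.
Closed form (all zeros inside, monic): I(r) = n·log(r) = 4·log(8) = 8.3178. ✓

I(r) ≈ 8.3178.


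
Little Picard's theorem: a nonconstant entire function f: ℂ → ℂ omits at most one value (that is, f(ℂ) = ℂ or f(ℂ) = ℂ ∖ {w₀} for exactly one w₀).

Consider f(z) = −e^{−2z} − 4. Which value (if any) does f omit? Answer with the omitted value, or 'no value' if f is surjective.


Little Picard bounds the complement of f(ℂ) to at most one point.
e^{−2z} is never zero on ℂ, so -1·e^{−2z} takes every value in ℂ ∖ {0}. Adding -4 shifts the range to ℂ ∖ {-4}. Thus f omits exactly the value -4.

Omitted value: -4.


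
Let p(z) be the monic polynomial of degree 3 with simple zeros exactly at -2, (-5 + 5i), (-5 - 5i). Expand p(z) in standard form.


The polynomial is p(z) = ∏_{α ∈ S} (z − α), where S = {-2, (-5 + 5i), (-5 - 5i)}.
Expanding the product yields: p(z) = z^3 + 12·z^2 + 70·z + 100.
Note conjugate pairs combine to real quadratics: (z − (-5+5i))(z − (-5−5i)) = z² + 10z + 50.
The resulting polynomial has degree 3 and real coefficients as required.

p(z) = z^3 + 12·z^2 + 70·z + 100.


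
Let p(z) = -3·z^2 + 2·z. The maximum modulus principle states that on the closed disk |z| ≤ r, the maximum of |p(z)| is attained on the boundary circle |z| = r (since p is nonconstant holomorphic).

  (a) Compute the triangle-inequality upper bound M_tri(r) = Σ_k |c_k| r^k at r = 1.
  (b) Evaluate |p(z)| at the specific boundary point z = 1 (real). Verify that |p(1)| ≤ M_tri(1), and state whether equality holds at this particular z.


Coefficients: c_0 = 0, c_1 = 2, c_2 = -3. Radius r = 1.
Part (a). Triangle bound: M_tri(r) = Σ_k |c_k| r^k
  = |0|·1^0 + |2|·1^1 + |-3|·1^2
  = 0 + 2 + 3 = 5.
This bounds M(r) := max_{|z|=r} |p(z)| from above; equality holds iff all terms c_k z^k can be made to align in phase at a single z on |z|=r.
Part (b). At z = 1 (real, on the circle |z| = r):
  p(1) = (0)·1^0 + (2)·1^1 + (-3)·1^2 = -1.
  |p(1)| = 1.
Check: |p(1)| = 1 ≤ 5 = M_tri(1). ✓ Equality does not hold at z = 1 (the coefficients have mixed signs, so the terms do not all align in phase there).

M_tri(1) = 5; |p(1)| = 1; equality at z=1: no.


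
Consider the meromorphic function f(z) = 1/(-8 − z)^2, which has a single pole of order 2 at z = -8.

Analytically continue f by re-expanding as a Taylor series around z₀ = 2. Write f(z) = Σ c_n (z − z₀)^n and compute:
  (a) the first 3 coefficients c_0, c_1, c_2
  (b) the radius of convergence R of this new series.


Let w = z − z₀, so z = z₀ + w.
Then -8 − z = -8 − (z₀ + w) = (-8 − z₀) − w = -10 − w.
f(z) = 1/(-10 − w)^2 = (1/(-10)^2) · (1 − w/(-10))^{−2}.
By the binomial series (1−u)^{−2} = Σ_{n≥0} C(n+1, 1) u^n for |u|<1, with u = w/(-10):
  c_n = C(n+1, 1) / (-10)^(n+2).
  c_0 = 1/(-10)^2 = 1/100.
  c_1 = 2/(-10)^3 = -1/500.
  c_2 = 3/(-10)^4 = 3/10000.
The series is valid for |w/d| < 1, i.e. |z − z₀| < |d|.
Radius of convergence: R = |-8 − z₀| = |-10| = 10 (distance from z₀ to the singularity z = -8).

c_0 = 1/100, c_1 = -1/500, c_2 = 3/10000; R = 10.


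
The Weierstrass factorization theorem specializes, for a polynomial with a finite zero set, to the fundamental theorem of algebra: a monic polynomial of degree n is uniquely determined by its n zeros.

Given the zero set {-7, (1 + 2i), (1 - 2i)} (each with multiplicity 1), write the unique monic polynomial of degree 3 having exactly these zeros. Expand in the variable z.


The polynomial is p(z) = ∏_{α ∈ S} (z − α), where S = {-7, (1 + 2i), (1 - 2i)}.
Expanding the product yields: p(z) = z^3 + 5·z^2 -9·z + 35.
Note conjugate pairs combine to real quadratics: (z − (1+2i))(z − (1−2i)) = z² − 2z + 5.
The resulting polynomial has degree 3 and real coefficients as required.

p(z) = z^3 + 5·z^2 -9·z + 35.


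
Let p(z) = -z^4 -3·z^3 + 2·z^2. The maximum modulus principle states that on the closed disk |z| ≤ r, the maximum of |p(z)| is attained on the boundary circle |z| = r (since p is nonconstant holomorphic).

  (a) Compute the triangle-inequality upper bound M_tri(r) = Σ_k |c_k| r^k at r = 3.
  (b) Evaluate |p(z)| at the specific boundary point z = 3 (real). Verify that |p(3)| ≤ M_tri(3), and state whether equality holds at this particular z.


Coefficients: c_0 = 0, c_1 = 0, c_2 = 2, c_3 = -3, c_4 = -1. Radius r = 3.
Part (a). Triangle bound: M_tri(r) = Σ_k |c_k| r^k
  = |0|·3^0 + |0|·3^1 + |2|·3^2 + |-3|·3^3 + |-1|·3^4
  = 0 + 0 + 18 + 81 + 81 = 180.
This bounds M(r) := max_{|z|=r} |p(z)| from above; equality holds iff all terms c_k z^k can be made to align in phase at a single z on |z|=r.
Part (b). At z = 3 (real, on the circle |z| = r):
  p(3) = (0)·3^0 + (0)·3^1 + (2)·3^2 + (-3)·3^3 + (-1)·3^4 = -144.
  |p(3)| = 144.
Check: |p(3)| = 144 ≤ 180 = M_tri(3). ✓ Equality does not hold at z = 3 (the coefficients have mixed signs, so the terms do not all align in phase there).

M_tri(3) = 180; |p(3)| = 144; equality at z=3: no.


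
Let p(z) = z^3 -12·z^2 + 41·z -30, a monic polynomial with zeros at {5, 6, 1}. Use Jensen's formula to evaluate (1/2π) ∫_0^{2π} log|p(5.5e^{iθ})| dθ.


Zeros: 1, 5, 6; r = 5.5.
Inside |z| < r: 1, 5. Outside (|z| ≥ r): 6.
p(0) = -30, so log|p(0)| = log(30) = 3.4012.
Apply Jensen: I(r) = log|p(0)| + Σ_k log(r/|z_k|), summed over zeros inside |z| < r.
  log(r/|z_k|) for z_k = 5: log(5.5/5) = 0.0953
  log(r/|z_k|) for z_k = 1: log(5.5/1) = 1.7047
  Outside zeros (6) contribute nothing to the Jensen sum.
Sum over inside zeros: 1.8001.
I(r) = log|p(0)| + (inside sum) = 3.4012 + 1.8001 = 5.2013.
Note: since some zeros are outside |z| ≤ r, the simplified n·log(r) form does NOT apply — only the inside zeros contribute.

I(r) ≈ 5.2013.


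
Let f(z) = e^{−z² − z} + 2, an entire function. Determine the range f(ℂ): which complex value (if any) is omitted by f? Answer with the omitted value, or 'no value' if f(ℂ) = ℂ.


Little Picard bounds the complement of f(ℂ) to at most one point.
The exponent g(z) = −z² − z is a nonconstant polynomial, hence surjective onto ℂ. So e^{g(z)} takes every value in {e^w : w ∈ ℂ} = ℂ ∖ {0}. Adding 2 shifts the range to ℂ ∖ {2}. f omits exactly 2.

Omitted value: 2.


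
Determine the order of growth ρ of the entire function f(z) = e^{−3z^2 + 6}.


|e^{−3z^2 + 6}| = e^{Re(-3·z^2) + 6} ≤ e^{3|z|^2 + 6} = e^{3r^2 + 6} on |z| = r, so ρ ≤ 2. Choosing z on |z|=r so that -3·z^2 is real positive (always possible by picking arg z appropriately) gives |f(z)| = e^{3r^2 + 6}, matching the bound. The additive constant 6 does not affect log log M(r) ~ 2·log r. Hence ρ = 2.
Therefore ρ = 2.

Order ρ = 2.


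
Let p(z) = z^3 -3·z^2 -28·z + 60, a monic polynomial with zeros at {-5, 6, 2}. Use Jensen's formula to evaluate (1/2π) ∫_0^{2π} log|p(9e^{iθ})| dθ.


Zeros: -5, 2, 6; r = 9.
Inside |z| < r: -5, 2, 6. Outside (|z| ≥ r): ∅.
p(0) = 60, so log|p(0)| = log(60) = 4.0943.
Apply Jensen: I(r) = log|p(0)| + Σ_k log(r/|z_k|), summed over zeros inside |z| < r.
  log(r/|z_k|) for z_k = -5: log(9/5) = 0.5878
  log(r/|z_k|) for z_k = 6: log(9/6) = 0.4055
  log(r/|z_k|) for z_k = 2: log(9/2) = 1.5041
Sum over inside zeros: 2.4973.
I(r) = log|p(0)| + (inside sum) = 4.0943 + 2.4973 = 6.5917.
Closed form (all zeros inside, monic): I(r) = n·log(r) = 3·log(9) = 6.5917. ✓

I(r) ≈ 6.5917.


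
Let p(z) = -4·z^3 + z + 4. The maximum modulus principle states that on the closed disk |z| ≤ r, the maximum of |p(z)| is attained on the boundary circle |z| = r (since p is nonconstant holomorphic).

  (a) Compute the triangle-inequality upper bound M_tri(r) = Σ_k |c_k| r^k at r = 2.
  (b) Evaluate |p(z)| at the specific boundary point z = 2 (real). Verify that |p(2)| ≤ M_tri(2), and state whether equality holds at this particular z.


Coefficients: c_0 = 4, c_1 = 1, c_2 = 0, c_3 = -4. Radius r = 2.
Part (a). Triangle bound: M_tri(r) = Σ_k |c_k| r^k
  = |4|·2^0 + |1|·2^1 + |0|·2^2 + |-4|·2^3
  = 4 + 2 + 0 + 32 = 38.
This bounds M(r) := max_{|z|=r} |p(z)| from above; equality holds iff all terms c_k z^k can be made to align in phase at a single z on |z|=r.
Part (b). At z = 2 (real, on the circle |z| = r):
  p(2) = (4)·2^0 + (1)·2^1 + (0)·2^2 + (-4)·2^3 = -26.
  |p(2)| = 26.
Check: |p(2)| = 26 ≤ 38 = M_tri(2). ✓ Equality does not hold at z = 2 (the coefficients have mixed signs, so the terms do not all align in phase there).

M_tri(2) = 38; |p(2)| = 26; equality at z=2: no.


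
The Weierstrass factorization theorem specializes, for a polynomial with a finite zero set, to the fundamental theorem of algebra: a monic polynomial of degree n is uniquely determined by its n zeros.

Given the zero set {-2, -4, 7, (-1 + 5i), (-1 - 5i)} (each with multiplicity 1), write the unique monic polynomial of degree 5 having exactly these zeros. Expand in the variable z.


The polynomial is p(z) = ∏_{α ∈ S} (z − α), where S = {-2, -4, 7, (-1 + 5i), (-1 - 5i)}.
Expanding the product yields: p(z) = z^5 + z^4 -10·z^3 -150·z^2 -996·z -1456.
Note conjugate pairs combine to real quadratics: (z − (-1+5i))(z − (-1−5i)) = z² + 2z + 26.
The resulting polynomial has degree 5 and real coefficients as required.

p(z) = z^5 + z^4 -10·z^3 -150·z^2 -996·z -1456.


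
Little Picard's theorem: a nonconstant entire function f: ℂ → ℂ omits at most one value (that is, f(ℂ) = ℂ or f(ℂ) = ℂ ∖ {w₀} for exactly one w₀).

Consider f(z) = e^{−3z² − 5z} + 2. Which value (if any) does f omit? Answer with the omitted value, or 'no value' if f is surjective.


Little Picard bounds the complement of f(ℂ) to at most one point.
The exponent g(z) = −3z² − 5z is a nonconstant polynomial, hence surjective onto ℂ. So e^{g(z)} takes every value in {e^w : w ∈ ℂ} = ℂ ∖ {0}. Adding 2 shifts the range to ℂ ∖ {2}. f omits exactly 2.

Omitted value: 2.


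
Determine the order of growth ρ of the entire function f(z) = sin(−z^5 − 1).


Write sin(w) = (e^{iw} ± e^{−iw})/(2 or 2i), so |sin(w)| ≤ e^{|w|}. With w = −z^5 − 1, |w| ≤ 1r^5 + 1 on |z|=r, giving M(r) ≤ e^{1r^5 + 1} and ρ ≤ 5. For the lower bound, choose z on |z|=r with -1z^5 purely imaginary of modulus 1r^5; then |sin(−z^5 − 1)| grows like e^{1r^5}/2, so ρ ≥ 5. Hence ρ = 5.
Therefore ρ = 5.

Order ρ = 5.


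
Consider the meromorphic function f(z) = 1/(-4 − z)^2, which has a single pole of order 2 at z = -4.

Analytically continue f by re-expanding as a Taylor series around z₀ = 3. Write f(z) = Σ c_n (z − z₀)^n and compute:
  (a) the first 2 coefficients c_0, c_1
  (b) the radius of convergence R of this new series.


Let w = z − z₀, so z = z₀ + w.
Then -4 − z = -4 − (z₀ + w) = (-4 − z₀) − w = -7 − w.
f(z) = 1/(-7 − w)^2 = (1/(-7)^2) · (1 − w/(-7))^{−2}.
By the binomial series (1−u)^{−2} = Σ_{n≥0} C(n+1, 1) u^n for |u|<1, with u = w/(-7):
  c_n = C(n+1, 1) / (-7)^(n+2).
  c_0 = 1/(-7)^2 = 1/49.
  c_1 = 2/(-7)^3 = -2/343.
The series is valid for |w/d| < 1, i.e. |z − z₀| < |d|.
Radius of convergence: R = |-4 − z₀| = |-7| = 7 (distance from z₀ to the singularity z = -4).

c_0 = 1/49, c_1 = -2/343; R = 7.


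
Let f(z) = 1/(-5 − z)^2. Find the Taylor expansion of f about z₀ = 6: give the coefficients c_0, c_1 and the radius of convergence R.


Let w = z − z₀, so z = z₀ + w.
Then -5 − z = -5 − (z₀ + w) = (-5 − z₀) − w = -11 − w.
f(z) = 1/(-11 − w)^2 = (1/(-11)^2) · (1 − w/(-11))^{−2}.
By the binomial series (1−u)^{−2} = Σ_{n≥0} C(n+1, 1) u^n for |u|<1, with u = w/(-11):
  c_n = C(n+1, 1) / (-11)^(n+2).
  c_0 = 1/(-11)^2 = 1/121.
  c_1 = 2/(-11)^3 = -2/1331.
The series is valid for |w/d| < 1, i.e. |z − z₀| < |d|.
Radius of convergence: R = |-5 − z₀| = |-11| = 11 (distance from z₀ to the singularity z = -5).

c_0 = 1/121, c_1 = -2/1331; R = 11.


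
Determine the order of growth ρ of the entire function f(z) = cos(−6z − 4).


cos(w) is a linear combination of e^{iw} and e^{−iw} (or e^w, e^{−w} in the hyperbolic case), so |cos(w)| ≤ e^{|w|}. With w = −6z − 4, |w| ≤ 6|z| + 4 = 6r + 4 on |z| = r, giving M(r) ≤ e^{6r + 4}, so ρ ≤ 1. On a suitable ray (z = it for sin/cos; z = t for sinh/cosh, t real → ∞), |cos(−6z − 4)| grows like e^{6|t|}/2, so ρ ≥ 1. Hence ρ = 1.
Therefore ρ = 1.

Order ρ = 1.


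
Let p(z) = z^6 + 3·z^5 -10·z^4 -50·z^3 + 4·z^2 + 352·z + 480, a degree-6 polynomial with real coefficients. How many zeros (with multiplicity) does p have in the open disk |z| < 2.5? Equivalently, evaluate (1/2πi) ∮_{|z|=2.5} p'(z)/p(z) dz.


The zeros of p are: -2, (3 + 1i), (3 - 1i), (-2 + 2i), (-2 - 2i), -3.
Their magnitudes are: 2, 3.162, 3.162, 2.828, 2.828, 3.
Zeros with |z| < R = 2.5: -2.
Count = 1.
By the argument principle, (1/2πi) ∮_{|z|=R} p'(z)/p(z) dz equals exactly this count.

Number of zeros inside |z| < 2.5: 1.


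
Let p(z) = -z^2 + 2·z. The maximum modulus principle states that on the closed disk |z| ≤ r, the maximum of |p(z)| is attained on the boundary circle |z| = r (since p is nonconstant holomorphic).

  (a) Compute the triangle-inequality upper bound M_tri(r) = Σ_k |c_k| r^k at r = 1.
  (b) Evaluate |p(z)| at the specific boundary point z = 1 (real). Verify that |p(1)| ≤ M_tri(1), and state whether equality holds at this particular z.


Coefficients: c_0 = 0, c_1 = 2, c_2 = -1. Radius r = 1.
Part (a). Triangle bound: M_tri(r) = Σ_k |c_k| r^k
  = |0|·1^0 + |2|·1^1 + |-1|·1^2
  = 0 + 2 + 1 = 3.
This bounds M(r) := max_{|z|=r} |p(z)| from above; equality holds iff all terms c_k z^k can be made to align in phase at a single z on |z|=r.
Part (b). At z = 1 (real, on the circle |z| = r):
  p(1) = (0)·1^0 + (2)·1^1 + (-1)·1^2 = 1.
  |p(1)| = 1.
Check: |p(1)| = 1 ≤ 3 = M_tri(1). ✓ Equality does not hold at z = 1 (the coefficients have mixed signs, so the terms do not all align in phase there).

M_tri(1) = 3; |p(1)| = 1; equality at z=1: no.


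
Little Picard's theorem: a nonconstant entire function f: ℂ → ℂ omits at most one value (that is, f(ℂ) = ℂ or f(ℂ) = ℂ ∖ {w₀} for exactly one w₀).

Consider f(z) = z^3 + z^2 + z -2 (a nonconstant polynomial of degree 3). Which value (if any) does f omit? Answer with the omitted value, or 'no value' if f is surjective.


Little Picard bounds the complement of f(ℂ) to at most one point.
For every w ∈ ℂ, the equation p(z) − w = 0 is a nonconstant polynomial in z and hence has at least one root by the fundamental theorem of algebra. So p is surjective onto ℂ, omitting no value.

Omitted value: no value.


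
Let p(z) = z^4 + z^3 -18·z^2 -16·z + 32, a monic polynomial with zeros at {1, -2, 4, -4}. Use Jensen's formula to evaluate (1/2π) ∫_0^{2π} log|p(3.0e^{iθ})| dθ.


Zeros: -4, -2, 1, 4; r = 3.0.
Inside |z| < r: -2, 1. Outside (|z| ≥ r): -4, 4.
p(0) = 32, so log|p(0)| = log(32) = 3.4657.
Apply Jensen: I(r) = log|p(0)| + Σ_k log(r/|z_k|), summed over zeros inside |z| < r.
  log(r/|z_k|) for z_k = 1: log(3.0/1) = 1.0986
  log(r/|z_k|) for z_k = -2: log(3.0/2) = 0.4055
  Outside zeros (-4, 4) contribute nothing to the Jensen sum.
Sum over inside zeros: 1.5041.
I(r) = log|p(0)| + (inside sum) = 3.4657 + 1.5041 = 4.9698.
Note: since some zeros are outside |z| ≤ r, the simplified n·log(r) form does NOT apply — only the inside zeros contribute.

I(r) ≈ 4.9698.


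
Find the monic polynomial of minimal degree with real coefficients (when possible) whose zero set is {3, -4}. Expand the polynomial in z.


The polynomial is p(z) = ∏_{α ∈ S} (z − α), where S = {3, -4}.
Expanding the product yields: p(z) = z^2 + z -12.
The resulting polynomial has degree 2 and real coefficients as required.

p(z) = z^2 + z -12.


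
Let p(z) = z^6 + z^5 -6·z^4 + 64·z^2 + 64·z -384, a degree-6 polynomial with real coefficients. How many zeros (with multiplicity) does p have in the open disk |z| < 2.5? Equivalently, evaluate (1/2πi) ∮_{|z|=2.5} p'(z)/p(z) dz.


The zeros of p are: -3, (-2 + 2i), (-2 - 2i), 2, (2 + 2i), (2 - 2i).
Their magnitudes are: 3, 2.828, 2.828, 2, 2.828, 2.828.
Zeros with |z| < R = 2.5: 2.
Count = 1.
By the argument principle, (1/2πi) ∮_{|z|=R} p'(z)/p(z) dz equals exactly this count.

Number of zeros inside |z| < 2.5: 1.


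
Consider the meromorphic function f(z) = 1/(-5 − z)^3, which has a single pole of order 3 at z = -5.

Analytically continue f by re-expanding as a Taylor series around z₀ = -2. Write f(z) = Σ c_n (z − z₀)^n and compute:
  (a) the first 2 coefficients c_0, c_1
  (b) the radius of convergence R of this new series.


Let w = z − z₀, so z = z₀ + w.
Then -5 − z = -5 − (z₀ + w) = (-5 − z₀) − w = -3 − w.
f(z) = 1/(-3 − w)^3 = (1/(-3)^3) · (1 − w/(-3))^{−3}.
By the binomial series (1−u)^{−3} = Σ_{n≥0} C(n+2, 2) u^n for |u|<1, with u = w/(-3):
  c_n = C(n+2, 2) / (-3)^(n+3).
  c_0 = 1/(-3)^3 = -1/27.
  c_1 = 3/(-3)^4 = 1/27.
The series is valid for |w/d| < 1, i.e. |z − z₀| < |d|.
Radius of convergence: R = |-5 − z₀| = |-3| = 3 (distance from z₀ to the singularity z = -5).

c_0 = -1/27, c_1 = 1/27; R = 3.


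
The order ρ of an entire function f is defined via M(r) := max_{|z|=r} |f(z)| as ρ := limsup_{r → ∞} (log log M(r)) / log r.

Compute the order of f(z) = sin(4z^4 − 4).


Write sin(w) = (e^{iw} ± e^{−iw})/(2 or 2i), so |sin(w)| ≤ e^{|w|}. With w = 4z^4 − 4, |w| ≤ 4r^4 + 4 on |z|=r, giving M(r) ≤ e^{4r^4 + 4} and ρ ≤ 4. For the lower bound, choose z on |z|=r with 4z^4 purely imaginary of modulus 4r^4; then |sin(4z^4 − 4)| grows like e^{4r^4}/2, so ρ ≥ 4. Hence ρ = 4.
Therefore ρ = 4.

Order ρ = 4.


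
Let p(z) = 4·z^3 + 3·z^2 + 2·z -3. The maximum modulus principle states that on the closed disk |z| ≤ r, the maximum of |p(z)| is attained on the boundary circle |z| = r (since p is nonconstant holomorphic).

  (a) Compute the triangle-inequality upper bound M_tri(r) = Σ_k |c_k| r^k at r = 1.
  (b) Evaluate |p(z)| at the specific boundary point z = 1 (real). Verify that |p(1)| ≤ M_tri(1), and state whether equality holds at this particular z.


Coefficients: c_0 = -3, c_1 = 2, c_2 = 3, c_3 = 4. Radius r = 1.
Part (a). Triangle bound: M_tri(r) = Σ_k |c_k| r^k
  = |-3|·1^0 + |2|·1^1 + |3|·1^2 + |4|·1^3
  = 3 + 2 + 3 + 4 = 12.
This bounds M(r) := max_{|z|=r} |p(z)| from above; equality holds iff all terms c_k z^k can be made to align in phase at a single z on |z|=r.
Part (b). At z = 1 (real, on the circle |z| = r):
  p(1) = (-3)·1^0 + (2)·1^1 + (3)·1^2 + (4)·1^3 = 6.
  |p(1)| = 6.
Check: |p(1)| = 6 ≤ 12 = M_tri(1). ✓ Equality does not hold at z = 1 (the coefficients have mixed signs, so the terms do not all align in phase there).

M_tri(1) = 12; |p(1)| = 6; equality at z=1: no.


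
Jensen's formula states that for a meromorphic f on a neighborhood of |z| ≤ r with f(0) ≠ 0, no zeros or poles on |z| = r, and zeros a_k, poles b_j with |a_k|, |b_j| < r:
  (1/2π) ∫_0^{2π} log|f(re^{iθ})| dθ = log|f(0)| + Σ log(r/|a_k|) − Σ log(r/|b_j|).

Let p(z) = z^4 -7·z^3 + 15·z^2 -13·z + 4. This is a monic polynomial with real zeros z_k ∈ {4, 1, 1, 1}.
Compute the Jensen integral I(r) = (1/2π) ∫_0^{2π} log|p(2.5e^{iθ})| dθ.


Zeros: 1, 1, 1, 4; r = 2.5.
Inside |z| < r: 1, 1, 1. Outside (|z| ≥ r): 4.
p(0) = 4, so log|p(0)| = log(4) = 1.3863.
Apply Jensen: I(r) = log|p(0)| + Σ_k log(r/|z_k|), summed over zeros inside |z| < r.
  log(r/|z_k|) for z_k = 1: log(2.5/1) = 0.9163
  log(r/|z_k|) for z_k = 1: log(2.5/1) = 0.9163
  log(r/|z_k|) for z_k = 1: log(2.5/1) = 0.9163
  Outside zeros (4) contribute nothing to the Jensen sum.
Sum over inside zeros: 2.7489.
I(r) = log|p(0)| + (inside sum) = 1.3863 + 2.7489 = 4.1352.
Note: since some zeros are outside |z| ≤ r, the simplified n·log(r) form does NOT apply — only the inside zeros contribute.

I(r) ≈ 4.1352.


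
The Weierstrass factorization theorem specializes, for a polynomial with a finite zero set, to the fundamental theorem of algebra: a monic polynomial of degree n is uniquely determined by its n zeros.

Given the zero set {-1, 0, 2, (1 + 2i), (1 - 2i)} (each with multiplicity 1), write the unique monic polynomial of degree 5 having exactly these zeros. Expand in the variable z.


The polynomial is p(z) = ∏_{α ∈ S} (z − α), where S = {-1, 0, 2, (1 + 2i), (1 - 2i)}.
Expanding the product yields: p(z) = z^5 -3·z^4 + 5·z^3 -z^2 -10·z.
Note conjugate pairs combine to real quadratics: (z − (1+2i))(z − (1−2i)) = z² − 2z + 5.
The resulting polynomial has degree 5 and real coefficients as required.

p(z) = z^5 -3·z^4 + 5·z^3 -z^2 -10·z.


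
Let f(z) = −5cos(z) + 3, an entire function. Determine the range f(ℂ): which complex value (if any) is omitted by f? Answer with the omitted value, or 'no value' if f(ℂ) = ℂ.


Little Picard bounds the complement of f(ℂ) to at most one point.
cos is entire and surjective onto ℂ: for every w ∈ ℂ, cos(ζ) = w has a solution ζ ∈ ℂ (e.g., via the complex inverse arccos). With ζ = z this gives z = ζ/(1). Then -5·cos(z) takes every value in -5·ℂ = ℂ, and adding 3 is a bijection of ℂ. So f is surjective and omits no value. (Note: only on the real line is cos bounded by [−1, 1].)

Omitted value: no value.


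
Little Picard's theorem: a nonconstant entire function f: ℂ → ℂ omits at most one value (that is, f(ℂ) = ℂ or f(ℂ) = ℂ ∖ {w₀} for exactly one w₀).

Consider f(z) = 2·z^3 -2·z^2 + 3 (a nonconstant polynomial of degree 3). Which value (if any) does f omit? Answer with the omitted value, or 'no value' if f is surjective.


Little Picard bounds the complement of f(ℂ) to at most one point.
For every w ∈ ℂ, the equation p(z) − w = 0 is a nonconstant polynomial in z and hence has at least one root by the fundamental theorem of algebra. So p is surjective onto ℂ, omitting no value.

Omitted value: no value.


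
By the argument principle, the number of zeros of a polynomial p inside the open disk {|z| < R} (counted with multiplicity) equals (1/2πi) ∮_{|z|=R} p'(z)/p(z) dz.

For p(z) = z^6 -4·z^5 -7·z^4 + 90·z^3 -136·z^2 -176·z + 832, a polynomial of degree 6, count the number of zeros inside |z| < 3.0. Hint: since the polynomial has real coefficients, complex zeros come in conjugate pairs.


The zeros of p are: -4, -2, (3 + 2i), (3 - 2i), (2 + 2i), (2 - 2i).
Their magnitudes are: 4, 2, 3.606, 3.606, 2.828, 2.828.
Zeros with |z| < R = 3.0: -2, (2 + 2i), (2 - 2i).
Count = 3.
By the argument principle, (1/2πi) ∮_{|z|=R} p'(z)/p(z) dz equals exactly this count.

Number of zeros inside |z| < 3.0: 3.


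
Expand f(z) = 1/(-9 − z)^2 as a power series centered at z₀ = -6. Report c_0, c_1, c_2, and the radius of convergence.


Let w = z − z₀, so z = z₀ + w.
Then -9 − z = -9 − (z₀ + w) = (-9 − z₀) − w = -3 − w.
f(z) = 1/(-3 − w)^2 = (1/(-3)^2) · (1 − w/(-3))^{−2}.
By the binomial series (1−u)^{−2} = Σ_{n≥0} C(n+1, 1) u^n for |u|<1, with u = w/(-3):
  c_n = C(n+1, 1) / (-3)^(n+2).
  c_0 = 1/(-3)^2 = 1/9.
  c_1 = 2/(-3)^3 = -2/27.
  c_2 = 3/(-3)^4 = 1/27.
The series is valid for |w/d| < 1, i.e. |z − z₀| < |d|.
Radius of convergence: R = |-9 − z₀| = |-3| = 3 (distance from z₀ to the singularity z = -9).

c_0 = 1/9, c_1 = -2/27, c_2 = 1/27; R = 3.
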